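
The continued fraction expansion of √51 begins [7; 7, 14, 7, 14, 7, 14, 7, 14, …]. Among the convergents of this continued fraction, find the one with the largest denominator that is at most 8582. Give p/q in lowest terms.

4999/700

a_0 = 7: 7/1  (≤ bound)
a_1 = 7: 50/7  (≤ bound)
a_2 = 14: 707/99  (≤ bound)
a_3 = 7: 4999/700  (≤ bound)
a_4 = 14: 70693/9899  (> 8582, stop)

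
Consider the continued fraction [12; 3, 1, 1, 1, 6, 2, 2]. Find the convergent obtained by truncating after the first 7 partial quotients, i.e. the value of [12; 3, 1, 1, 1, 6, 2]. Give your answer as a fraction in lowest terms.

1927/157

Use the convergent recurrence hₖ = aₖ·hₖ₋₁ + hₖ₋₂ (and likewise for the denominators kₖ):
a_0 = 12: 12/1
a_1 = 3: 37/3
a_2 = 1: 49/4
a_3 = 1: 86/7
a_4 = 1: 135/11
a_5 = 6: 896/73
a_6 = 2: 1927/157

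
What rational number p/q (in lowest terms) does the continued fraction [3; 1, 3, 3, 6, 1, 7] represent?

Collapse the nested fraction from the inside out:
Start with 7.
1 + 1/(7/1) = 1 + 1/7 = 8/7
6 + 1/(8/7) = 6 + 7/8 = 55/8
3 + 1/(55/8) = 3 + 8/55 = 173/55
3 + 1/(173/55) = 3 + 55/173 = 574/173
1 + 1/(574/173) = 1 + 173/574 = 747/574
3 + 1/(747/574) = 3 + 574/747 = 2815/747

2815/747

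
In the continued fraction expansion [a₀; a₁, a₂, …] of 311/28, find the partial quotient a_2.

⌊311/28⌋ = 11, remainder 3
⌊28/3⌋ = 9, remainder 1
⌊3/1⌋ = 3, remainder 0

3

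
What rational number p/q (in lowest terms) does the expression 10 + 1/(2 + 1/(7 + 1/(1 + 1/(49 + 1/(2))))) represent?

a_0 = 10: 10/1
a_1 = 2: 21/2
a_2 = 7: 157/15
a_3 = 1: 178/17
a_4 = 49: 8879/848
a_5 = 2: 17936/1713

17936/1713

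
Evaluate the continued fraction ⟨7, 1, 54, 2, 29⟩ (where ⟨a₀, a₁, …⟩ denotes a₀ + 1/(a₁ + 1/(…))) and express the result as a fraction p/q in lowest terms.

a_0 = 7: 7/1
a_1 = 1: 8/1
a_2 = 54: 439/55
a_3 = 2: 886/111
a_4 = 29: 26133/3274

26133/3274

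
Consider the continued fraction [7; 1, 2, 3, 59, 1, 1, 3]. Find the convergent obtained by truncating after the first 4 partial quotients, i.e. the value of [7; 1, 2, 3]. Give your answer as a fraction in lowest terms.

Start with 3.
2 + 1/(3/1) = 2 + 1/3 = 7/3
1 + 1/(7/3) = 1 + 3/7 = 10/7
7 + 1/(10/7) = 7 + 7/10 = 77/10

77/10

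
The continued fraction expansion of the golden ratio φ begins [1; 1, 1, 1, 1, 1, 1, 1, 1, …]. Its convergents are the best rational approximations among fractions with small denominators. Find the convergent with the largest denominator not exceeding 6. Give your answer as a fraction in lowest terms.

a_0 = 1: 1/1  (≤ bound)
a_1 = 1: 2/1  (≤ bound)
a_2 = 1: 3/2  (≤ bound)
a_3 = 1: 5/3  (≤ bound)
a_4 = 1: 8/5  (≤ bound)
a_5 = 1: 13/8  (> 6, stop)

8/5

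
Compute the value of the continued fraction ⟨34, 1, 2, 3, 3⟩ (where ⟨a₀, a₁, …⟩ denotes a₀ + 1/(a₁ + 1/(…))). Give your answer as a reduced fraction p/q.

Use the convergent recurrence hₖ = aₖ·hₖ₋₁ + hₖ₋₂ (and likewise for the denominators kₖ):
a_0 = 34: 34/1
a_1 = 1: 35/1
a_2 = 2: 104/3
a_3 = 3: 347/10
a_4 = 3: 1145/33

1145/33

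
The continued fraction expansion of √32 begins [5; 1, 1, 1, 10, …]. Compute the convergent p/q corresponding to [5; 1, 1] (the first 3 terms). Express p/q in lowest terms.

11/2

Start with 1.
1 + 1/(1/1) = 1 + 1/1 = 2/1
5 + 1/(2/1) = 5 + 1/2 = 11/2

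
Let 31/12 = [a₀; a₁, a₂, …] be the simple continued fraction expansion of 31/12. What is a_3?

2

31 = 2·12 + 7, so a_0 = 2
12 = 1·7 + 5, so a_1 = 1
7 = 1·5 + 2, so a_2 = 1
5 = 2·2 + 1, so a_3 = 2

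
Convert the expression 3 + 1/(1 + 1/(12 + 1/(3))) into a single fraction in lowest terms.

157/40

Start with 3.
12 + 1/(3/1) = 12 + 1/3 = 37/3
1 + 1/(37/3) = 1 + 3/37 = 40/37
3 + 1/(40/37) = 3 + 37/40 = 157/40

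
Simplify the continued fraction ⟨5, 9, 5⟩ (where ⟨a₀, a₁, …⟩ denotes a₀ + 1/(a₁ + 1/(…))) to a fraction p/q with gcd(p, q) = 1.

Start with 5.
9 + 1/(5/1) = 9 + 1/5 = 46/5
5 + 1/(46/5) = 5 + 5/46 = 235/46

235/46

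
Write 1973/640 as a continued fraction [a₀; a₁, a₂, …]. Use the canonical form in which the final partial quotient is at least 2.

[3; 12, 13, 4]

1973 ÷ 640 → quotient 3, remainder 53
640 ÷ 53 → quotient 12, remainder 4
53 ÷ 4 → quotient 13, remainder 1
4 ÷ 1 → quotient 4, remainder 0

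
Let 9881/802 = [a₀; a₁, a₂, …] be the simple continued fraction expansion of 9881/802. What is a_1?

Run the Euclidean algorithm, recording each quotient:
⌊9881/802⌋ = 12, remainder 257
⌊802/257⌋ = 3, remainder 31

3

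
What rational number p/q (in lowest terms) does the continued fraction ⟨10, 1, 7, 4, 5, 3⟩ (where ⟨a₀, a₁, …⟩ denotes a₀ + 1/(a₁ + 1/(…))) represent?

6005/552

a_0 = 10: 10/1
a_1 = 1: 11/1
a_2 = 7: 87/8
a_3 = 4: 359/33
a_4 = 5: 1882/173
a_5 = 3: 6005/552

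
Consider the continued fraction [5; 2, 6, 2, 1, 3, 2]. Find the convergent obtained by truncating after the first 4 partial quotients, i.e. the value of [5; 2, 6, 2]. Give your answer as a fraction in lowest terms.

Start with 2.
6 + 1/(2/1) = 6 + 1/2 = 13/2
2 + 1/(13/2) = 2 + 2/13 = 28/13
5 + 1/(28/13) = 5 + 13/28 = 153/28

153/28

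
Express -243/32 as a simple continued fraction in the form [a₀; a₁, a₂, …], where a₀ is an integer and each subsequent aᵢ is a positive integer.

[-8; 2, 2, 6]

Run the Euclidean algorithm, recording each quotient:
-243 = -8·32 + 13, so a_0 = -8
32 = 2·13 + 6, so a_1 = 2
13 = 2·6 + 1, so a_2 = 2
6 = 6·1 + 0, so a_3 = 6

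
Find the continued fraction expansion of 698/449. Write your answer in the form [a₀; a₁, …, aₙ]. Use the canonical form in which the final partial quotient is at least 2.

[1; 1, 1, 4, 12, 4]

Run the Euclidean algorithm, recording each quotient:
698 = 1·449 + 249, so a_0 = 1
449 = 1·249 + 200, so a_1 = 1
249 = 1·200 + 49, so a_2 = 1
200 = 4·49 + 4, so a_3 = 4
49 = 12·4 + 1, so a_4 = 12
4 = 4·1 + 0, so a_5 = 4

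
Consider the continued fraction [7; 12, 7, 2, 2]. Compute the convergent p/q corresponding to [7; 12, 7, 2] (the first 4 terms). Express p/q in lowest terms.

1289/182

a_0 = 7: 7/1
a_1 = 12: 85/12
a_2 = 7: 602/85
a_3 = 2: 1289/182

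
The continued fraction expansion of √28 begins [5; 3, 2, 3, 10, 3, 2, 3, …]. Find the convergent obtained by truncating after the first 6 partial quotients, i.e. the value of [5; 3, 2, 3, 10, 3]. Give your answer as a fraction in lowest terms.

Build up convergents one term at a time:
a_0 = 5: 5/1
a_1 = 3: 16/3
a_2 = 2: 37/7
a_3 = 3: 127/24
a_4 = 10: 1307/247
a_5 = 3: 4048/765

4048/765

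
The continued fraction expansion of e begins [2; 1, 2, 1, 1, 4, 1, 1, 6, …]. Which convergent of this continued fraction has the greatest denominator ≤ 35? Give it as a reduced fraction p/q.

List convergents until the denominator exceeds the bound:
a_0 = 2: 2/1  (≤ bound)
a_1 = 1: 3/1  (≤ bound)
a_2 = 2: 8/3  (≤ bound)
a_3 = 1: 11/4  (≤ bound)
a_4 = 1: 19/7  (≤ bound)
a_5 = 4: 87/32  (≤ bound)
a_6 = 1: 106/39  (> 35, stop)

87/32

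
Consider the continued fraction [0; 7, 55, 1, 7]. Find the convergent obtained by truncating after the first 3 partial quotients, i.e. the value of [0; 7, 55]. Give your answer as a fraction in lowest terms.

55/386

a_0 = 0: 0/1
a_1 = 7: 1/7
a_2 = 55: 55/386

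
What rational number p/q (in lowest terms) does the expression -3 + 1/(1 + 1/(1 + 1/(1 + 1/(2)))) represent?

Collapse the nested fraction from the inside out:
Start with 2.
1 + 1/(2/1) = 1 + 1/2 = 3/2
1 + 1/(3/2) = 1 + 2/3 = 5/3
1 + 1/(5/3) = 1 + 3/5 = 8/5
-3 + 1/(8/5) = -3 + 5/8 = -19/8

-19/8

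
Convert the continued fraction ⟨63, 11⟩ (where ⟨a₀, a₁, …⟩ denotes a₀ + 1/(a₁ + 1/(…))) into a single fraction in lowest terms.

Starting at the tail and folding back:
Start with 11.
63 + 1/(11/1) = 63 + 1/11 = 694/11

694/11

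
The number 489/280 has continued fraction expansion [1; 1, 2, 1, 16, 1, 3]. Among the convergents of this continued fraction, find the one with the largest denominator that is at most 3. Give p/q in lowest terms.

5/3

a_0 = 1: 1/1  (≤ bound)
a_1 = 1: 2/1  (≤ bound)
a_2 = 2: 5/3  (≤ bound)
a_3 = 1: 7/4  (> 3, stop)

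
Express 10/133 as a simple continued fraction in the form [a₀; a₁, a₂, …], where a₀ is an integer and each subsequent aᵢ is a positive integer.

[0; 13, 3, 3]

10 ÷ 133 → quotient 0, remainder 10
133 ÷ 10 → quotient 13, remainder 3
10 ÷ 3 → quotient 3, remainder 1
3 ÷ 1 → quotient 3, remainder 0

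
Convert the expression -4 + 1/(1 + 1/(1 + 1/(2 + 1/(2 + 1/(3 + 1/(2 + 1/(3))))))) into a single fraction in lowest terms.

-1103/323

Use the convergent recurrence hₖ = aₖ·hₖ₋₁ + hₖ₋₂ (and likewise for the denominators kₖ):
a_0 = -4: -4/1
a_1 = 1: -3/1
a_2 = 1: -7/2
a_3 = 2: -17/5
a_4 = 2: -41/12
a_5 = 3: -140/41
a_6 = 2: -321/94
a_7 = 3: -1103/323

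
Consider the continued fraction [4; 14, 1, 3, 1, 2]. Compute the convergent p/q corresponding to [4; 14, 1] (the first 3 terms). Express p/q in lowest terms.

Start with 1.
14 + 1/(1/1) = 14 + 1/1 = 15/1
4 + 1/(15/1) = 4 + 1/15 = 61/15

61/15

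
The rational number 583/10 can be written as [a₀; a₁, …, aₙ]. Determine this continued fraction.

⌊583/10⌋ = 58, remainder 3
⌊10/3⌋ = 3, remainder 1
⌊3/1⌋ = 3, remainder 0

[58; 3, 3]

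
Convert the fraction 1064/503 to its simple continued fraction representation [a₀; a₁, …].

1064 = 2·503 + 58, so a_0 = 2
503 = 8·58 + 39, so a_1 = 8
58 = 1·39 + 19, so a_2 = 1
39 = 2·19 + 1, so a_3 = 2
19 = 19·1 + 0, so a_4 = 19

[2; 8, 1, 2, 19]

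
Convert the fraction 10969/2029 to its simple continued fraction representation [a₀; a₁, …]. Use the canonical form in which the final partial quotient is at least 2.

Run the Euclidean algorithm, recording each quotient:
10969 ÷ 2029 → quotient 5, remainder 824
2029 ÷ 824 → quotient 2, remainder 381
824 ÷ 381 → quotient 2, remainder 62
381 ÷ 62 → quotient 6, remainder 9
62 ÷ 9 → quotient 6, remainder 8
9 ÷ 8 → quotient 1, remainder 1
8 ÷ 1 → quotient 8, remainder 0

[5; 2, 2, 6, 6, 1, 8]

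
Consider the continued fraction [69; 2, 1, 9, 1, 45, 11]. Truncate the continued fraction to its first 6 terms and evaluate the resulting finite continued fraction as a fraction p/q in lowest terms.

101866/1469

Use the convergent recurrence hₖ = aₖ·hₖ₋₁ + hₖ₋₂ (and likewise for the denominators kₖ):
a_0 = 69: 69/1
a_1 = 2: 139/2
a_2 = 1: 208/3
a_3 = 9: 2011/29
a_4 = 1: 2219/32
a_5 = 45: 101866/1469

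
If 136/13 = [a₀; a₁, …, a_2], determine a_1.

136 = 10·13 + 6, so a_0 = 10
13 = 2·6 + 1, so a_1 = 2

2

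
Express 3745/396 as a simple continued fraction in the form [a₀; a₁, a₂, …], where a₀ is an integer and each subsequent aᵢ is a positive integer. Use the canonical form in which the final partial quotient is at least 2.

[9; 2, 5, 3, 11]

3745 = 9·396 + 181, so a_0 = 9
396 = 2·181 + 34, so a_1 = 2
181 = 5·34 + 11, so a_2 = 5
34 = 3·11 + 1, so a_3 = 3
11 = 11·1 + 0, so a_4 = 11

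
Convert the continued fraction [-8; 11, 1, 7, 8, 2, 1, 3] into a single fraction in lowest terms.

-70229/8872

Start with 3.
1 + 1/(3/1) = 1 + 1/3 = 4/3
2 + 1/(4/3) = 2 + 3/4 = 11/4
8 + 1/(11/4) = 8 + 4/11 = 92/11
7 + 1/(92/11) = 7 + 11/92 = 655/92
1 + 1/(655/92) = 1 + 92/655 = 747/655
11 + 1/(747/655) = 11 + 655/747 = 8872/747
-8 + 1/(8872/747) = -8 + 747/8872 = -70229/8872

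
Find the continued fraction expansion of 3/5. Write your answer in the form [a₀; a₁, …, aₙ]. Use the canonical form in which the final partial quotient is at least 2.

3 = 0·5 + 3, so a_0 = 0
5 = 1·3 + 2, so a_1 = 1
3 = 1·2 + 1, so a_2 = 1
2 = 2·1 + 0, so a_3 = 2

[0; 1, 1, 2]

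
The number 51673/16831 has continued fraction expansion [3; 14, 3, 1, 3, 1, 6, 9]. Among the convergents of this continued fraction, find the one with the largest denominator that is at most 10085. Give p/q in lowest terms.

5649/1840

List convergents until the denominator exceeds the bound:
a_0 = 3: 3/1  (≤ bound)
a_1 = 14: 43/14  (≤ bound)
a_2 = 3: 132/43  (≤ bound)
a_3 = 1: 175/57  (≤ bound)
a_4 = 3: 657/214  (≤ bound)
a_5 = 1: 832/271  (≤ bound)
a_6 = 6: 5649/1840  (≤ bound)
a_7 = 9: 51673/16831  (> 10085, stop)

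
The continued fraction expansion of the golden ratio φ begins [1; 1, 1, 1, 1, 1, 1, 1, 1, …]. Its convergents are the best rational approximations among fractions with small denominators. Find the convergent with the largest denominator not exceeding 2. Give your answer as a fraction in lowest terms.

3/2

List convergents until the denominator exceeds the bound:
a_0 = 1: 1/1  (≤ bound)
a_1 = 1: 2/1  (≤ bound)
a_2 = 1: 3/2  (≤ bound)
a_3 = 1: 5/3  (> 2, stop)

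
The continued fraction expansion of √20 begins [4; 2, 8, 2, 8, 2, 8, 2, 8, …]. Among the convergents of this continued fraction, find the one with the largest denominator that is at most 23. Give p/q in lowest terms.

76/17

List convergents until the denominator exceeds the bound:
a_0 = 4: 4/1  (≤ bound)
a_1 = 2: 9/2  (≤ bound)
a_2 = 8: 76/17  (≤ bound)
a_3 = 2: 161/36  (> 23, stop)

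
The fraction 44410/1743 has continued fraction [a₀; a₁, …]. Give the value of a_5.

1

44410 ÷ 1743 → quotient 25, remainder 835
1743 ÷ 835 → quotient 2, remainder 73
835 ÷ 73 → quotient 11, remainder 32
73 ÷ 32 → quotient 2, remainder 9
32 ÷ 9 → quotient 3, remainder 5
9 ÷ 5 → quotient 1, remainder 4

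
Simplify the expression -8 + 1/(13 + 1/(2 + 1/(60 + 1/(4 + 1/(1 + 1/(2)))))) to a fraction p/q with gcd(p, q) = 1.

a_0 = -8: -8/1
a_1 = 13: -103/13
a_2 = 2: -214/27
a_3 = 60: -12943/1633
a_4 = 4: -51986/6559
a_5 = 1: -64929/8192
a_6 = 2: -181844/22943

-181844/22943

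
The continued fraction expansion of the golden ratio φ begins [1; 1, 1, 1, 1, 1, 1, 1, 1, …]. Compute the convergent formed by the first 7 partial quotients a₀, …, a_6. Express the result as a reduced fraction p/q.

Compute successive convergents:
a_0 = 1: 1/1
a_1 = 1: 2/1
a_2 = 1: 3/2
a_3 = 1: 5/3
a_4 = 1: 8/5
a_5 = 1: 13/8
a_6 = 1: 21/13

21/13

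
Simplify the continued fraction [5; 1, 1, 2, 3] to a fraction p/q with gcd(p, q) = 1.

a_0 = 5: 5/1
a_1 = 1: 6/1
a_2 = 1: 11/2
a_3 = 2: 28/5
a_4 = 3: 95/17

95/17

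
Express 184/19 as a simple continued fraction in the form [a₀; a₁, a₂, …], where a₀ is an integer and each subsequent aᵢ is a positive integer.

⌊184/19⌋ = 9, remainder 13
⌊19/13⌋ = 1, remainder 6
⌊13/6⌋ = 2, remainder 1
⌊6/1⌋ = 6, remainder 0

[9; 1, 2, 6]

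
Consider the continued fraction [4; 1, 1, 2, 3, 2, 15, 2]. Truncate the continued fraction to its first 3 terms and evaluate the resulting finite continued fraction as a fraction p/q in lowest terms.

9/2

Start with 1.
1 + 1/(1/1) = 1 + 1/1 = 2/1
4 + 1/(2/1) = 4 + 1/2 = 9/2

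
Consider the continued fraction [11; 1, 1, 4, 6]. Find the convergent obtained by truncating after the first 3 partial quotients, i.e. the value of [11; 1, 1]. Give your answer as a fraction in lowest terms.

Start with 1.
1 + 1/(1/1) = 1 + 1/1 = 2/1
11 + 1/(2/1) = 11 + 1/2 = 23/2

23/2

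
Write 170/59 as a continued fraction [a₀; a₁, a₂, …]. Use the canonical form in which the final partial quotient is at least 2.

Run the Euclidean algorithm, recording each quotient:
170 = 2·59 + 52, so a_0 = 2
59 = 1·52 + 7, so a_1 = 1
52 = 7·7 + 3, so a_2 = 7
7 = 2·3 + 1, so a_3 = 2
3 = 3·1 + 0, so a_4 = 3

[2; 1, 7, 2, 3]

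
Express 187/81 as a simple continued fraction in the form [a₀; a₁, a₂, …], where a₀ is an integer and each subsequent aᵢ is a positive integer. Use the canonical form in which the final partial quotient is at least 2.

⌊187/81⌋ = 2, remainder 25
⌊81/25⌋ = 3, remainder 6
⌊25/6⌋ = 4, remainder 1
⌊6/1⌋ = 6, remainder 0

[2; 3, 4, 6]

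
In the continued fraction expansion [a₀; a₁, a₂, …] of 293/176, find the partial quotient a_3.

Run the Euclidean algorithm, recording each quotient:
293 = 1·176 + 117, so a_0 = 1
176 = 1·117 + 59, so a_1 = 1
117 = 1·59 + 58, so a_2 = 1
59 = 1·58 + 1, so a_3 = 1

1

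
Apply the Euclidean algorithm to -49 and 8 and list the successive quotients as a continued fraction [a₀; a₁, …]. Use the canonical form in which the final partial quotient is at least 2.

-49 ÷ 8 → quotient -7, remainder 7
8 ÷ 7 → quotient 1, remainder 1
7 ÷ 1 → quotient 7, remainder 0

[-7; 1, 7]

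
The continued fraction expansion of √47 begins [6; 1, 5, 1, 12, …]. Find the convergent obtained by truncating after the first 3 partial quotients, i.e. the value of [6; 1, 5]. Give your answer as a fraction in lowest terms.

Use the convergent recurrence hₖ = aₖ·hₖ₋₁ + hₖ₋₂ (and likewise for the denominators kₖ):
a_0 = 6: 6/1
a_1 = 1: 7/1
a_2 = 5: 41/6

41/6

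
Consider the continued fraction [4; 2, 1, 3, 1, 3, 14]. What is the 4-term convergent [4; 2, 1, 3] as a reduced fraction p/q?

Compute successive convergents:
a_0 = 4: 4/1
a_1 = 2: 9/2
a_2 = 1: 13/3
a_3 = 3: 48/11

48/11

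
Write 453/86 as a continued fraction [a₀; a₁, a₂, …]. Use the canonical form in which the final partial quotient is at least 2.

[5; 3, 1, 2, 1, 5]

453 ÷ 86 → quotient 5, remainder 23
86 ÷ 23 → quotient 3, remainder 17
23 ÷ 17 → quotient 1, remainder 6
17 ÷ 6 → quotient 2, remainder 5
6 ÷ 5 → quotient 1, remainder 1
5 ÷ 1 → quotient 5, remainder 0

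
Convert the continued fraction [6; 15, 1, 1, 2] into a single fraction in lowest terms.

473/78

a_0 = 6: 6/1
a_1 = 15: 91/15
a_2 = 1: 97/16
a_3 = 1: 188/31
a_4 = 2: 473/78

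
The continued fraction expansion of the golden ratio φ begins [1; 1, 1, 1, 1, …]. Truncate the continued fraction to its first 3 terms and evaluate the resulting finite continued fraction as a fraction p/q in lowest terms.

3/2

Starting at the tail and folding back:
Start with 1.
1 + 1/(1/1) = 1 + 1/1 = 2/1
1 + 1/(2/1) = 1 + 1/2 = 3/2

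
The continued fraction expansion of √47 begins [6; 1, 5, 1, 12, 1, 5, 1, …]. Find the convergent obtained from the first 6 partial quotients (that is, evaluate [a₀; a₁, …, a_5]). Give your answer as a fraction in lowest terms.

a_0 = 6: 6/1
a_1 = 1: 7/1
a_2 = 5: 41/6
a_3 = 1: 48/7
a_4 = 12: 617/90
a_5 = 1: 665/97

665/97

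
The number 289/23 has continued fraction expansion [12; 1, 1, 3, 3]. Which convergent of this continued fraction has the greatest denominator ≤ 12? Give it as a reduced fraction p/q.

88/7

a_0 = 12: 12/1  (≤ bound)
a_1 = 1: 13/1  (≤ bound)
a_2 = 1: 25/2  (≤ bound)
a_3 = 3: 88/7  (≤ bound)
a_4 = 3: 289/23  (> 12, stop)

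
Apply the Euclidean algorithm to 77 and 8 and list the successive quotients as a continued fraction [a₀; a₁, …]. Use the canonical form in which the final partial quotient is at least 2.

[9; 1, 1, 1, 2]

77 = 9·8 + 5, so a_0 = 9
8 = 1·5 + 3, so a_1 = 1
5 = 1·3 + 2, so a_2 = 1
3 = 1·2 + 1, so a_3 = 1
2 = 2·1 + 0, so a_4 = 2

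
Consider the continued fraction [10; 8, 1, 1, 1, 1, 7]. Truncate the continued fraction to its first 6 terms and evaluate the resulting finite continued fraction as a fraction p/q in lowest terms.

a_0 = 10: 10/1
a_1 = 8: 81/8
a_2 = 1: 91/9
a_3 = 1: 172/17
a_4 = 1: 263/26
a_5 = 1: 435/43

435/43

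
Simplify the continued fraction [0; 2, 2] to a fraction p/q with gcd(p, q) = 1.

Work from the innermost term outward:
Start with 2.
2 + 1/(2/1) = 2 + 1/2 = 5/2
0 + 1/(5/2) = 0 + 2/5 = 2/5

2/5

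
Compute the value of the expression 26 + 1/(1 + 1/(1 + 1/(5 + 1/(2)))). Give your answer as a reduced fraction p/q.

Start with 2.
5 + 1/(2/1) = 5 + 1/2 = 11/2
1 + 1/(11/2) = 1 + 2/11 = 13/11
1 + 1/(13/11) = 1 + 11/13 = 24/13
26 + 1/(24/13) = 26 + 13/24 = 637/24

637/24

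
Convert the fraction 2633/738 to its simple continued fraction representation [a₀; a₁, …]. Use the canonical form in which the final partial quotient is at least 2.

[3; 1, 1, 3, 5, 3, 1, 4]

Run the Euclidean algorithm, recording each quotient:
⌊2633/738⌋ = 3, remainder 419
⌊738/419⌋ = 1, remainder 319
⌊419/319⌋ = 1, remainder 100
⌊319/100⌋ = 3, remainder 19
⌊100/19⌋ = 5, remainder 5
⌊19/5⌋ = 3, remainder 4
⌊5/4⌋ = 1, remainder 1
⌊4/1⌋ = 4, remainder 0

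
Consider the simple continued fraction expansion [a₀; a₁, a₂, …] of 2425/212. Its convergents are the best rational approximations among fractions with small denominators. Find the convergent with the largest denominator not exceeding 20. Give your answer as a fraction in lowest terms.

183/16

a_0 = 11: 11/1  (≤ bound)
a_1 = 2: 23/2  (≤ bound)
a_2 = 3: 80/7  (≤ bound)
a_3 = 1: 103/9  (≤ bound)
a_4 = 1: 183/16  (≤ bound)
a_5 = 2: 469/41  (> 20, stop)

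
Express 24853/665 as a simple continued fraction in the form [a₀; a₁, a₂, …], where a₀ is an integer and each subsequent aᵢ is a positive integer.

⌊24853/665⌋ = 37, remainder 248
⌊665/248⌋ = 2, remainder 169
⌊248/169⌋ = 1, remainder 79
⌊169/79⌋ = 2, remainder 11
⌊79/11⌋ = 7, remainder 2
⌊11/2⌋ = 5, remainder 1
⌊2/1⌋ = 2, remainder 0

[37; 2, 1, 2, 7, 5, 2]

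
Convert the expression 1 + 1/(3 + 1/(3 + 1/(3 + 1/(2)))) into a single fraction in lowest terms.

Start with 2.
3 + 1/(2/1) = 3 + 1/2 = 7/2
3 + 1/(7/2) = 3 + 2/7 = 23/7
3 + 1/(23/7) = 3 + 7/23 = 76/23
1 + 1/(76/23) = 1 + 23/76 = 99/76

99/76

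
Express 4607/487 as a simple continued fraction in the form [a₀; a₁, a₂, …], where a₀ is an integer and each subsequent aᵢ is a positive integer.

[9; 2, 5, 1, 2, 1, 9]

Run the Euclidean algorithm, recording each quotient:
4607 = 9·487 + 224, so a_0 = 9
487 = 2·224 + 39, so a_1 = 2
224 = 5·39 + 29, so a_2 = 5
39 = 1·29 + 10, so a_3 = 1
29 = 2·10 + 9, so a_4 = 2
10 = 1·9 + 1, so a_5 = 1
9 = 9·1 + 0, so a_6 = 9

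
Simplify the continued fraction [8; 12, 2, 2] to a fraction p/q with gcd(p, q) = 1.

501/62

a_0 = 8: 8/1
a_1 = 12: 97/12
a_2 = 2: 202/25
a_3 = 2: 501/62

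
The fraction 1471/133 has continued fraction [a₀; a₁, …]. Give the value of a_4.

1

Apply division with remainder until the remainder is 0:
1471 ÷ 133 → quotient 11, remainder 8
133 ÷ 8 → quotient 16, remainder 5
8 ÷ 5 → quotient 1, remainder 3
5 ÷ 3 → quotient 1, remainder 2
3 ÷ 2 → quotient 1, remainder 1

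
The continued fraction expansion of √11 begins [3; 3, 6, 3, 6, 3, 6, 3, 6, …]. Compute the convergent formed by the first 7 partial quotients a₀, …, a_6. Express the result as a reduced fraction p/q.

Compute successive convergents:
a_0 = 3: 3/1
a_1 = 3: 10/3
a_2 = 6: 63/19
a_3 = 3: 199/60
a_4 = 6: 1257/379
a_5 = 3: 3970/1197
a_6 = 6: 25077/7561

25077/7561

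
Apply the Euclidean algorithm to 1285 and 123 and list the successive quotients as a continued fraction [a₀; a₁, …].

1285 ÷ 123 → quotient 10, remainder 55
123 ÷ 55 → quotient 2, remainder 13
55 ÷ 13 → quotient 4, remainder 3
13 ÷ 3 → quotient 4, remainder 1
3 ÷ 1 → quotient 3, remainder 0

[10; 2, 4, 4, 3]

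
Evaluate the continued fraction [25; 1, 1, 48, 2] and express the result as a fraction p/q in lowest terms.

4999/196

a_0 = 25: 25/1
a_1 = 1: 26/1
a_2 = 1: 51/2
a_3 = 48: 2474/97
a_4 = 2: 4999/196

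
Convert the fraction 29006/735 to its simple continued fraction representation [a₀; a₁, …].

[39; 2, 6, 2, 3, 3, 2]

⌊29006/735⌋ = 39, remainder 341
⌊735/341⌋ = 2, remainder 53
⌊341/53⌋ = 6, remainder 23
⌊53/23⌋ = 2, remainder 7
⌊23/7⌋ = 3, remainder 2
⌊7/2⌋ = 3, remainder 1
⌊2/1⌋ = 2, remainder 0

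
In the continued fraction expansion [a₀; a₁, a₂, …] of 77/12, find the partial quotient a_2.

Repeatedly divide and take the remainder:
77 ÷ 12 → quotient 6, remainder 5
12 ÷ 5 → quotient 2, remainder 2
5 ÷ 2 → quotient 2, remainder 1

2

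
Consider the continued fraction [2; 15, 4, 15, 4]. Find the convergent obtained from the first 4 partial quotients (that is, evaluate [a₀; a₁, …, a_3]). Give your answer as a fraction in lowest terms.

1921/930

Build up convergents one term at a time:
a_0 = 2: 2/1
a_1 = 15: 31/15
a_2 = 4: 126/61
a_3 = 15: 1921/930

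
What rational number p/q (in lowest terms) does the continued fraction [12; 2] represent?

Build up convergents one term at a time:
a_0 = 12: 12/1
a_1 = 2: 25/2

25/2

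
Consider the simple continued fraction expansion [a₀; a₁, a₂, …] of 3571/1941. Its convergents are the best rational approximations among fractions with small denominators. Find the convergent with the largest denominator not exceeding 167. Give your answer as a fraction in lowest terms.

287/156

List convergents until the denominator exceeds the bound:
a_0 = 1: 1/1  (≤ bound)
a_1 = 1: 2/1  (≤ bound)
a_2 = 5: 11/6  (≤ bound)
a_3 = 4: 46/25  (≤ bound)
a_4 = 6: 287/156  (≤ bound)
a_5 = 1: 333/181  (> 167, stop)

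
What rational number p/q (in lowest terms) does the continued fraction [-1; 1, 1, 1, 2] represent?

-3/8

Starting at the tail and folding back:
Start with 2.
1 + 1/(2/1) = 1 + 1/2 = 3/2
1 + 1/(3/2) = 1 + 2/3 = 5/3
1 + 1/(5/3) = 1 + 3/5 = 8/5
-1 + 1/(8/5) = -1 + 5/8 = -3/8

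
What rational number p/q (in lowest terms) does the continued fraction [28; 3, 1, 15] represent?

1780/63

Use the convergent recurrence hₖ = aₖ·hₖ₋₁ + hₖ₋₂ (and likewise for the denominators kₖ):
a_0 = 28: 28/1
a_1 = 3: 85/3
a_2 = 1: 113/4
a_3 = 15: 1780/63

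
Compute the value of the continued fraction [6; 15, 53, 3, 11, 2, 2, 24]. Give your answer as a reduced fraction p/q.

20867136/3439685

a_0 = 6: 6/1
a_1 = 15: 91/15
a_2 = 53: 4829/796
a_3 = 3: 14578/2403
a_4 = 11: 165187/27229
a_5 = 2: 344952/56861
a_6 = 2: 855091/140951
a_7 = 24: 20867136/3439685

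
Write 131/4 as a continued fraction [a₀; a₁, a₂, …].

131 = 32·4 + 3, so a_0 = 32
4 = 1·3 + 1, so a_1 = 1
3 = 3·1 + 0, so a_2 = 3

[32; 1, 3]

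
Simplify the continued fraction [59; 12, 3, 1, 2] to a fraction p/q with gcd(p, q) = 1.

Start with 2.
1 + 1/(2/1) = 1 + 1/2 = 3/2
3 + 1/(3/2) = 3 + 2/3 = 11/3
12 + 1/(11/3) = 12 + 3/11 = 135/11
59 + 1/(135/11) = 59 + 11/135 = 7976/135

7976/135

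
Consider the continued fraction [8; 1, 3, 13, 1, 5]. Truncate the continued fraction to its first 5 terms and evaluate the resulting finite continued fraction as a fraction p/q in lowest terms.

499/57

a_0 = 8: 8/1
a_1 = 1: 9/1
a_2 = 3: 35/4
a_3 = 13: 464/53
a_4 = 1: 499/57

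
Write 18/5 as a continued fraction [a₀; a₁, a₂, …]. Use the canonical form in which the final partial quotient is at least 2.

⌊18/5⌋ = 3, remainder 3
⌊5/3⌋ = 1, remainder 2
⌊3/2⌋ = 1, remainder 1
⌊2/1⌋ = 2, remainder 0

[3; 1, 1, 2]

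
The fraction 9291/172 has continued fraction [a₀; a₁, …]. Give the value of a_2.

Run the Euclidean algorithm, recording each quotient:
⌊9291/172⌋ = 54, remainder 3
⌊172/3⌋ = 57, remainder 1
⌊3/1⌋ = 3, remainder 0

3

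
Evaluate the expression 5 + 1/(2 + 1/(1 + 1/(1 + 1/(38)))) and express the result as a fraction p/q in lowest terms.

Start with 38.
1 + 1/(38/1) = 1 + 1/38 = 39/38
1 + 1/(39/38) = 1 + 38/39 = 77/39
2 + 1/(77/39) = 2 + 39/77 = 193/77
5 + 1/(193/77) = 5 + 77/193 = 1042/193

1042/193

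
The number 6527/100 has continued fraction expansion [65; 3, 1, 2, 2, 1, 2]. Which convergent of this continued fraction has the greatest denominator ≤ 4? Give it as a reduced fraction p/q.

261/4

List convergents until the denominator exceeds the bound:
a_0 = 65: 65/1  (≤ bound)
a_1 = 3: 196/3  (≤ bound)
a_2 = 1: 261/4  (≤ bound)
a_3 = 2: 718/11  (> 4, stop)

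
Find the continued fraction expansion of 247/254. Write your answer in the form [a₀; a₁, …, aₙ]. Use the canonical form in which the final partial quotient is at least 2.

⌊247/254⌋ = 0, remainder 247
⌊254/247⌋ = 1, remainder 7
⌊247/7⌋ = 35, remainder 2
⌊7/2⌋ = 3, remainder 1
⌊2/1⌋ = 2, remainder 0

[0; 1, 35, 3, 2]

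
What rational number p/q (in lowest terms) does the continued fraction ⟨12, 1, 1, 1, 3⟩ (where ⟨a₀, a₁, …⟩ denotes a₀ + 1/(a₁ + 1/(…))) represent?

Start with 3.
1 + 1/(3/1) = 1 + 1/3 = 4/3
1 + 1/(4/3) = 1 + 3/4 = 7/4
1 + 1/(7/4) = 1 + 4/7 = 11/7
12 + 1/(11/7) = 12 + 7/11 = 139/11

139/11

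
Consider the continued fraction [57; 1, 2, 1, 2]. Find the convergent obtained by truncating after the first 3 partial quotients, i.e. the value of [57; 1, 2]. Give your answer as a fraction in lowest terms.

173/3

Collapse the nested fraction from the inside out:
Start with 2.
1 + 1/(2/1) = 1 + 1/2 = 3/2
57 + 1/(3/2) = 57 + 2/3 = 173/3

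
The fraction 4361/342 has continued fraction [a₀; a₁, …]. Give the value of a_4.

Run the Euclidean algorithm, recording each quotient:
4361 = 12·342 + 257, so a_0 = 12
342 = 1·257 + 85, so a_1 = 1
257 = 3·85 + 2, so a_2 = 3
85 = 42·2 + 1, so a_3 = 42
2 = 2·1 + 0, so a_4 = 2

2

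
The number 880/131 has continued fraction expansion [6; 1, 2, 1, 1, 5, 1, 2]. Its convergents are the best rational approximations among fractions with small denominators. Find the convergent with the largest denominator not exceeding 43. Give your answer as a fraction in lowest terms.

a_0 = 6: 6/1  (≤ bound)
a_1 = 1: 7/1  (≤ bound)
a_2 = 2: 20/3  (≤ bound)
a_3 = 1: 27/4  (≤ bound)
a_4 = 1: 47/7  (≤ bound)
a_5 = 5: 262/39  (≤ bound)
a_6 = 1: 309/46  (> 43, stop)

262/39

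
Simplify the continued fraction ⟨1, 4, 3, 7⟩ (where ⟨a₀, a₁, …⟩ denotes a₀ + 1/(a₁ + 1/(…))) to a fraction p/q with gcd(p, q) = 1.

Start with 7.
3 + 1/(7/1) = 3 + 1/7 = 22/7
4 + 1/(22/7) = 4 + 7/22 = 95/22
1 + 1/(95/22) = 1 + 22/95 = 117/95

117/95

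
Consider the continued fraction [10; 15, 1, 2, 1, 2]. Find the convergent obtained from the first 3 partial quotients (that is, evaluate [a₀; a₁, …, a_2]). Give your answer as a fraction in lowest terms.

161/16

Build up convergents one term at a time:
a_0 = 10: 10/1
a_1 = 15: 151/15
a_2 = 1: 161/16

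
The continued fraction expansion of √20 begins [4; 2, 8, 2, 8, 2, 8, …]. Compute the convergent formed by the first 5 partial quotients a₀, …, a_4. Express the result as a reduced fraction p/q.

Starting at the tail and folding back:
Start with 8.
2 + 1/(8/1) = 2 + 1/8 = 17/8
8 + 1/(17/8) = 8 + 8/17 = 144/17
2 + 1/(144/17) = 2 + 17/144 = 305/144
4 + 1/(305/144) = 4 + 144/305 = 1364/305

1364/305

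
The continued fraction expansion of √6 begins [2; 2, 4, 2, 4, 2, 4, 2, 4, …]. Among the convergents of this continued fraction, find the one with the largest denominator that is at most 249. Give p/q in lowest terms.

a_0 = 2: 2/1  (≤ bound)
a_1 = 2: 5/2  (≤ bound)
a_2 = 4: 22/9  (≤ bound)
a_3 = 2: 49/20  (≤ bound)
a_4 = 4: 218/89  (≤ bound)
a_5 = 2: 485/198  (≤ bound)
a_6 = 4: 2158/881  (> 249, stop)

485/198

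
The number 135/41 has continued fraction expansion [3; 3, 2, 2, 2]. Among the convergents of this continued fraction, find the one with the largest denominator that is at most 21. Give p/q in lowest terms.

56/17

a_0 = 3: 3/1  (≤ bound)
a_1 = 3: 10/3  (≤ bound)
a_2 = 2: 23/7  (≤ bound)
a_3 = 2: 56/17  (≤ bound)
a_4 = 2: 135/41  (> 21, stop)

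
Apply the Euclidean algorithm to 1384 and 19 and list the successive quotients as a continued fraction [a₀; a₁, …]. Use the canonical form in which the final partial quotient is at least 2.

1384 ÷ 19 → quotient 72, remainder 16
19 ÷ 16 → quotient 1, remainder 3
16 ÷ 3 → quotient 5, remainder 1
3 ÷ 1 → quotient 3, remainder 0

[72; 1, 5, 3]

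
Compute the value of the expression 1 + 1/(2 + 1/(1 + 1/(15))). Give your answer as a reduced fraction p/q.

63/47

a_0 = 1: 1/1
a_1 = 2: 3/2
a_2 = 1: 4/3
a_3 = 15: 63/47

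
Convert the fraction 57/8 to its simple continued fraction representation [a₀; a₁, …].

[7; 8]

⌊57/8⌋ = 7, remainder 1
⌊8/1⌋ = 8, remainder 0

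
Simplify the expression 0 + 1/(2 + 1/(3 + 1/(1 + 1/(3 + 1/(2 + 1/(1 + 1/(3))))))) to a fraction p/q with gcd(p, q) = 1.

181/410

Collapse the nested fraction from the inside out:
Start with 3.
1 + 1/(3/1) = 1 + 1/3 = 4/3
2 + 1/(4/3) = 2 + 3/4 = 11/4
3 + 1/(11/4) = 3 + 4/11 = 37/11
1 + 1/(37/11) = 1 + 11/37 = 48/37
3 + 1/(48/37) = 3 + 37/48 = 181/48
2 + 1/(181/48) = 2 + 48/181 = 410/181
0 + 1/(410/181) = 0 + 181/410 = 181/410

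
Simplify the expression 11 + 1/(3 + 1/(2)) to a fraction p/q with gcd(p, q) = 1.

79/7

a_0 = 11: 11/1
a_1 = 3: 34/3
a_2 = 2: 79/7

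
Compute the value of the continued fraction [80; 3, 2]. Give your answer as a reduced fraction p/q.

Start with 2.
3 + 1/(2/1) = 3 + 1/2 = 7/2
80 + 1/(7/2) = 80 + 2/7 = 562/7

562/7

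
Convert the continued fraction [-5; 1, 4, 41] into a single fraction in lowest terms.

-865/206

a_0 = -5: -5/1
a_1 = 1: -4/1
a_2 = 4: -21/5
a_3 = 41: -865/206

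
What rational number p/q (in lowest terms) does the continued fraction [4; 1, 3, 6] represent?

119/25

Compute successive convergents:
a_0 = 4: 4/1
a_1 = 1: 5/1
a_2 = 3: 19/4
a_3 = 6: 119/25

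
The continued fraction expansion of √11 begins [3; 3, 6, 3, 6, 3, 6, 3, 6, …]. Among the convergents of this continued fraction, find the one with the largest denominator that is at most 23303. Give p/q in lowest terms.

List convergents until the denominator exceeds the bound:
a_0 = 3: 3/1  (≤ bound)
a_1 = 3: 10/3  (≤ bound)
a_2 = 6: 63/19  (≤ bound)
a_3 = 3: 199/60  (≤ bound)
a_4 = 6: 1257/379  (≤ bound)
a_5 = 3: 3970/1197  (≤ bound)
a_6 = 6: 25077/7561  (≤ bound)
a_7 = 3: 79201/23880  (> 23303, stop)

25077/7561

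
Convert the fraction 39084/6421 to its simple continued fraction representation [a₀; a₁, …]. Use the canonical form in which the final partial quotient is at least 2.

[6; 11, 1, 1, 34, 2, 1, 2]

39084 = 6·6421 + 558, so a_0 = 6
6421 = 11·558 + 283, so a_1 = 11
558 = 1·283 + 275, so a_2 = 1
283 = 1·275 + 8, so a_3 = 1
275 = 34·8 + 3, so a_4 = 34
8 = 2·3 + 2, so a_5 = 2
3 = 1·2 + 1, so a_6 = 1
2 = 2·1 + 0, so a_7 = 2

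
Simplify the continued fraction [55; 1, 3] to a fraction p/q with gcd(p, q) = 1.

223/4

Start with 3.
1 + 1/(3/1) = 1 + 1/3 = 4/3
55 + 1/(4/3) = 55 + 3/4 = 223/4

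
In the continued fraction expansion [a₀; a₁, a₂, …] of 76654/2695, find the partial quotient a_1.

76654 ÷ 2695 → quotient 28, remainder 1194
2695 ÷ 1194 → quotient 2, remainder 307

2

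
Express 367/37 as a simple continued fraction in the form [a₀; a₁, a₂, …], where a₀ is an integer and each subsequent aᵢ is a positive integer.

[9; 1, 11, 3]

367 ÷ 37 → quotient 9, remainder 34
37 ÷ 34 → quotient 1, remainder 3
34 ÷ 3 → quotient 11, remainder 1
3 ÷ 1 → quotient 3, remainder 0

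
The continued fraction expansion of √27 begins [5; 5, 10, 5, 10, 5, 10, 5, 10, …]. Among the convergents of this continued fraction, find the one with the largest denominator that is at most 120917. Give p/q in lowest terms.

70226/13515

List convergents until the denominator exceeds the bound:
a_0 = 5: 5/1  (≤ bound)
a_1 = 5: 26/5  (≤ bound)
a_2 = 10: 265/51  (≤ bound)
a_3 = 5: 1351/260  (≤ bound)
a_4 = 10: 13775/2651  (≤ bound)
a_5 = 5: 70226/13515  (≤ bound)
a_6 = 10: 716035/137801  (> 120917, stop)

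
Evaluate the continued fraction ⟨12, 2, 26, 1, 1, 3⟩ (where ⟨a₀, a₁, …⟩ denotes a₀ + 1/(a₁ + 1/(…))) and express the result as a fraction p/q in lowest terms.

Start with 3.
1 + 1/(3/1) = 1 + 1/3 = 4/3
1 + 1/(4/3) = 1 + 3/4 = 7/4
26 + 1/(7/4) = 26 + 4/7 = 186/7
2 + 1/(186/7) = 2 + 7/186 = 379/186
12 + 1/(379/186) = 12 + 186/379 = 4734/379

4734/379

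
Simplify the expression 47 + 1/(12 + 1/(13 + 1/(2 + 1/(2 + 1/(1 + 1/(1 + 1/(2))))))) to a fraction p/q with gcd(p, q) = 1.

a_0 = 47: 47/1
a_1 = 12: 565/12
a_2 = 13: 7392/157
a_3 = 2: 15349/326
a_4 = 2: 38090/809
a_5 = 1: 53439/1135
a_6 = 1: 91529/1944
a_7 = 2: 236497/5023

236497/5023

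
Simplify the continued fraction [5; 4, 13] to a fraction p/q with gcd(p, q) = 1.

Collapse the nested fraction from the inside out:
Start with 13.
4 + 1/(13/1) = 4 + 1/13 = 53/13
5 + 1/(53/13) = 5 + 13/53 = 278/53

278/53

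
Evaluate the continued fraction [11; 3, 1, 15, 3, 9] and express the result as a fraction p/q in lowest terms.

20257/1800

Use the convergent recurrence hₖ = aₖ·hₖ₋₁ + hₖ₋₂ (and likewise for the denominators kₖ):
a_0 = 11: 11/1
a_1 = 3: 34/3
a_2 = 1: 45/4
a_3 = 15: 709/63
a_4 = 3: 2172/193
a_5 = 9: 20257/1800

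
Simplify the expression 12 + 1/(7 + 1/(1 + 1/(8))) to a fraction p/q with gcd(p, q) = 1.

Start with 8.
1 + 1/(8/1) = 1 + 1/8 = 9/8
7 + 1/(9/8) = 7 + 8/9 = 71/9
12 + 1/(71/9) = 12 + 9/71 = 861/71

861/71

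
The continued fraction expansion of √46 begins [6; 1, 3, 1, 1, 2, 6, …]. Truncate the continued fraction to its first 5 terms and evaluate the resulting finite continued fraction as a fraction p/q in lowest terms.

Starting at the tail and folding back:
Start with 1.
1 + 1/(1/1) = 1 + 1/1 = 2/1
3 + 1/(2/1) = 3 + 1/2 = 7/2
1 + 1/(7/2) = 1 + 2/7 = 9/7
6 + 1/(9/7) = 6 + 7/9 = 61/9

61/9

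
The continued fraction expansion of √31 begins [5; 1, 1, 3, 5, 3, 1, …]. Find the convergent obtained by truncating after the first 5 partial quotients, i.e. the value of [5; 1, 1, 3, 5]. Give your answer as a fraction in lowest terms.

Work from the innermost term outward:
Start with 5.
3 + 1/(5/1) = 3 + 1/5 = 16/5
1 + 1/(16/5) = 1 + 5/16 = 21/16
1 + 1/(21/16) = 1 + 16/21 = 37/21
5 + 1/(37/21) = 5 + 21/37 = 206/37

206/37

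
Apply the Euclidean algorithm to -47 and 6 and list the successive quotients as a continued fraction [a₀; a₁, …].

[-8; 6]

Run the Euclidean algorithm, recording each quotient:
-47 ÷ 6 → quotient -8, remainder 1
6 ÷ 1 → quotient 6, remainder 0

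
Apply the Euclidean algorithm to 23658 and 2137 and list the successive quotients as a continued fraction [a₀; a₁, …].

23658 = 11·2137 + 151, so a_0 = 11
2137 = 14·151 + 23, so a_1 = 14
151 = 6·23 + 13, so a_2 = 6
23 = 1·13 + 10, so a_3 = 1
13 = 1·10 + 3, so a_4 = 1
10 = 3·3 + 1, so a_5 = 3
3 = 3·1 + 0, so a_6 = 3

[11; 14, 6, 1, 1, 3, 3]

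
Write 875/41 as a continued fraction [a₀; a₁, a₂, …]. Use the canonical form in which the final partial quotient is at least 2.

Run the Euclidean algorithm, recording each quotient:
⌊875/41⌋ = 21, remainder 14
⌊41/14⌋ = 2, remainder 13
⌊14/13⌋ = 1, remainder 1
⌊13/1⌋ = 13, remainder 0

[21; 2, 1, 13]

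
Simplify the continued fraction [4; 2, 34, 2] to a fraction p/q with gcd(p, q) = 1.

Start with 2.
34 + 1/(2/1) = 34 + 1/2 = 69/2
2 + 1/(69/2) = 2 + 2/69 = 140/69
4 + 1/(140/69) = 4 + 69/140 = 629/140

629/140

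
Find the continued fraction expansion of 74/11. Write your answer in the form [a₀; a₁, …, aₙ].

[6; 1, 2, 1, 2]

Apply division with remainder until the remainder is 0:
74 ÷ 11 → quotient 6, remainder 8
11 ÷ 8 → quotient 1, remainder 3
8 ÷ 3 → quotient 2, remainder 2
3 ÷ 2 → quotient 1, remainder 1
2 ÷ 1 → quotient 2, remainder 0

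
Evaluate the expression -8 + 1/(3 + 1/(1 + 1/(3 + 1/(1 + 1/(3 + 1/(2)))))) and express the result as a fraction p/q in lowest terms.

-1261/163

Compute successive convergents:
a_0 = -8: -8/1
a_1 = 3: -23/3
a_2 = 1: -31/4
a_3 = 3: -116/15
a_4 = 1: -147/19
a_5 = 3: -557/72
a_6 = 2: -1261/163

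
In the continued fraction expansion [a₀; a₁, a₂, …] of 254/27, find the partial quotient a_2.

2

⌊254/27⌋ = 9, remainder 11
⌊27/11⌋ = 2, remainder 5
⌊11/5⌋ = 2, remainder 1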